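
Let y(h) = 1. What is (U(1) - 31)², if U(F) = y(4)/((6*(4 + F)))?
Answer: 863041/900 ≈ 958.93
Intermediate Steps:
U(F) = 1/(24 + 6*F) (U(F) = 1/(6*(4 + F)) = 1/(24 + 6*F))
(U(1) - 31)² = (1/(6*(4 + 1)) - 31)² = ((⅙)/5 - 31)² = ((⅙)*(⅕) - 31)² = (1/30 - 31)² = (-929/30)² = 863041/900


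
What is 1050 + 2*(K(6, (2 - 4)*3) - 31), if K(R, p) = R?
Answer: 1000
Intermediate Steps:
1050 + 2*(K(6, (2 - 4)*3) - 31) = 1050 + 2*(6 - 31) = 1050 + 2*(-25) = 1050 - 50 = 1000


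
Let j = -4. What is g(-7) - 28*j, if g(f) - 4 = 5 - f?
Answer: 128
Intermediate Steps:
g(f) = 9 - f (g(f) = 4 + (5 - f) = 9 - f)
g(-7) - 28*j = (9 - 1*(-7)) - 28*(-4) = (9 + 7) + 112 = 16 + 112 = 128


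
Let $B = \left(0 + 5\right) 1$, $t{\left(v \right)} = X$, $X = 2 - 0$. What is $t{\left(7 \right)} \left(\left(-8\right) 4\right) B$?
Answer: $-320$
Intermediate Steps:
$X = 2$ ($X = 2 + 0 = 2$)
$t{\left(v \right)} = 2$
$B = 5$ ($B = 5 \cdot 1 = 5$)
$t{\left(7 \right)} \left(\left(-8\right) 4\right) B = 2 \left(\left(-8\right) 4\right) 5 = 2 \left(-32\right) 5 = \left(-64\right) 5 = -320$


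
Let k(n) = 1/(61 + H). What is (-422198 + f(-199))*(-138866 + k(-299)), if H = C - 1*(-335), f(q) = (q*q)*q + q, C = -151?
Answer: 282485933118324/245 ≈ 1.1530e+12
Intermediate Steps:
f(q) = q + q**3 (f(q) = q**2*q + q = q**3 + q = q + q**3)
H = 184 (H = -151 - 1*(-335) = -151 + 335 = 184)
k(n) = 1/245 (k(n) = 1/(61 + 184) = 1/245)
(-422198 + f(-199))*(-138866 + k(-299)) = (-422198 + (-199 + (-199)**3))*(-138866 + 1/245) = (-422198 + (-199 - 7880599))*(-34022169/245) = (-422198 - 7880798)*(-34022169/245) = -8302996*(-34022169/245) = 282485933118324/245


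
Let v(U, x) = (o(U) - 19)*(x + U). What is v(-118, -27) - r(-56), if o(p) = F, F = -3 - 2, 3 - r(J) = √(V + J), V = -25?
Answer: 3477 + 9*I ≈ 3477.0 + 9.0*I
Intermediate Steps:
r(J) = 3 - √(-25 + J)
F = -5
o(p) = -5
v(U, x) = -24*U - 24*x (v(U, x) = (-5 - 19)*(x + U) = -24*(U + x) = -24*U - 24*x)
v(-118, -27) - r(-56) = (-24*(-118) - 24*(-27)) - (3 - √(-25 - 56)) = (2832 + 648) - (3 - √(-81)) = 3480 - (3 - 9*I) = 3480 + (-3 + 9*I) = 3477 + 9*I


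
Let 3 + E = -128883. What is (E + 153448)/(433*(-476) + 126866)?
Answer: -12281/39621 ≈ -0.30996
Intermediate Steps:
E = -128886 (E = -3 - 128883 = -128886)
(E + 153448)/(433*(-476) + 126866) = (-128886 + 153448)/(433*(-476) + 126866) = 24562/(-206108 + 126866) = 24562/(-79242) = 24562*(-1/79242) = -12281/39621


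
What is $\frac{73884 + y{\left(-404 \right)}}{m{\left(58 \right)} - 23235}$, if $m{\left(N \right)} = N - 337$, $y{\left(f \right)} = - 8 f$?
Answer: $- \frac{38558}{11757} \approx -3.2796$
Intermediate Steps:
$m{\left(N \right)} = -337 + N$
$\frac{73884 + y{\left(-404 \right)}}{m{\left(58 \right)} - 23235} = \frac{73884 - -3232}{\left(-337 + 58\right) - 23235} = \frac{73884 + 3232}{-279 - 23235} = \frac{77116}{-23514} = 77116 \left(- \frac{1}{23514}\right) = - \frac{38558}{11757}$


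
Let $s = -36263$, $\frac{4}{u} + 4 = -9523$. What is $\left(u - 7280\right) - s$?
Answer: $\frac{276121037}{9527} \approx 28983.0$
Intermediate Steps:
$u = - \frac{4}{9527}$ ($u = \frac{4}{-4 - 9523} = \frac{4}{-9527} = 4 \left(- \frac{1}{9527}\right) = - \frac{4}{9527} \approx -0.00041986$)
$\left(u - 7280\right) - s = \left(- \frac{4}{9527} - 7280\right) - -36263 = \left(- \frac{4}{9527} - 7280\right) + 36263 = - \frac{69356564}{9527} + 36263 = \frac{276121037}{9527}$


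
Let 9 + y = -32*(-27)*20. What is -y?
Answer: -17271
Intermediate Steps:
y = 17271 (y = -9 - 32*(-27)*20 = -9 + 864*20 = -9 + 17280 = 17271)
-y = -1*17271 = -17271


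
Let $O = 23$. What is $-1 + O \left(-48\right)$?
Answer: $-1105$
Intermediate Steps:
$-1 + O \left(-48\right) = -1 + 23 \left(-48\right) = -1 - 1104 = -1105$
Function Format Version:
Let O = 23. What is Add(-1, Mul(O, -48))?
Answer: -1105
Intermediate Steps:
Add(-1, Mul(O, -48)) = Add(-1, Mul(23, -48)) = Add(-1, -1104) = -1105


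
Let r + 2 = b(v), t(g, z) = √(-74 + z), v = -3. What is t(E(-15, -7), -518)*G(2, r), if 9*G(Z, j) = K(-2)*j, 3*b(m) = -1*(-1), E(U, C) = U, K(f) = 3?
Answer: -20*I*√37/9 ≈ -13.517*I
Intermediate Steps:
b(m) = ⅓ (b(m) = (-1*(-1))/3 = (⅓)*1 = ⅓)
r = -5/3 (r = -2 + ⅓ = -5/3 ≈ -1.6667)
G(Z, j) = j/3 (G(Z, j) = (3*j)/9 = j/3)
t(E(-15, -7), -518)*G(2, r) = √(-74 - 518)*((⅓)*(-5/3)) = √(-592)*(-5/9) = (4*I*√37)*(-5/9) = -20*I*√37/9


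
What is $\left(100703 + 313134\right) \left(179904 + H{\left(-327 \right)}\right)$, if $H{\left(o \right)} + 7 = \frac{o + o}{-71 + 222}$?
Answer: $\frac{11241382603741}{151} \approx 7.4446 \cdot 10^{10}$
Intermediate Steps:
$H{\left(o \right)} = -7 + \frac{2 o}{151}$ ($H{\left(o \right)} = -7 + \frac{o + o}{-71 + 222} = -7 + \frac{2 o}{151}$)
$\left(100703 + 313134\right) \left(179904 + H{\left(-327 \right)}\right) = \left(100703 + 313134\right) \left(179904 + \left(-7 + \frac{2}{151} \left(-327\right)\right)\right) = 413837 \left(179904 - \frac{1711}{151}\right) = 413837 \cdot \frac{27163793}{151} = \frac{11241382603741}{151}$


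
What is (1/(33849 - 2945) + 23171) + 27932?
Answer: 1579287113/30904 ≈ 51103.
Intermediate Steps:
(1/(33849 - 2945) + 23171) + 27932 = (1/30904 + 23171) + 27932 = 716076585/30904 + 27932 = 1579287113/30904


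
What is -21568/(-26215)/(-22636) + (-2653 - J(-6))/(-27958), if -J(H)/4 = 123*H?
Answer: 118764977127/592512635890 ≈ 0.20044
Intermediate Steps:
J(H) = -492*H
-21568/(-26215)/(-22636) + (-2653 - J(-6))/(-27958) = -21568/(-26215)/(-22636) + (-2653 - (-492)*(-6))/(-27958) = -21568*(-1/26215)*(-1/22636) + (-2653 - 1*2952)*(-1/27958) = (21568/26215)*(-1/22636) + (-2653 - 2952)*(-1/27958) = -5392/148350685 - 5605*(-1/27958) = -5392/148350685 + 5605/27958 = 118764977127/592512635890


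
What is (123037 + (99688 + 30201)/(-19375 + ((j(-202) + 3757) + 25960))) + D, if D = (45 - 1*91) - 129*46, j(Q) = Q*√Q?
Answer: 6743118100121/57599686 + 13118789*I*√202/57599686 ≈ 1.1707e+5 + 3.237*I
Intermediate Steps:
j(Q) = Q^(3/2)
D = -5980 (D = (45 - 91) - 5934 = -46 - 5934 = -5980)
(123037 + (99688 + 30201)/(-19375 + ((j(-202) + 3757) + 25960))) + D = (123037 + (99688 + 30201)/(-19375 + (((-202)^(3/2) + 3757) + 25960))) - 5980 = (123037 + 129889/(-19375 + ((-202*I*√202 + 3757) + 25960))) - 5980 = (123037 + 129889/(-19375 + ((3757 - 202*I*√202) + 25960))) - 5980 = (123037 + 129889/(-19375 + (29717 - 202*I*√202))) - 5980 = (123037 + 129889/(10342 - 202*I*√202)) - 5980 = 117057 + 129889/(10342 - 202*I*√202)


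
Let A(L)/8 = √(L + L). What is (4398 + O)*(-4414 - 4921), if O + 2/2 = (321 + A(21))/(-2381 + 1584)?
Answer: -32710661480/797 + 74680*√42/797 ≈ -4.1042e+7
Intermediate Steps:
A(L) = 8*√2*√L (A(L) = 8*√(L + L) = 8*√(2*L) = 8*(√2*√L) = 8*√2*√L)
O = -1118/797 - 8*√42/797 (O = -1 + (321 + 8*√2*√21)/(-2381 + 1584) = -1 + (321 + 8*√42)/(-797) = -1 + (321 + 8*√42)*(-1/797) = -1 + (-321/797 - 8*√42/797) = -1118/797 - 8*√42/797 ≈ -1.4678)
(4398 + O)*(-4414 - 4921) = (4398 + (-1118/797 - 8*√42/797))*(-4414 - 4921) = (3504088/797 - 8*√42/797)*(-9335) = -32710661480/797 + 74680*√42/797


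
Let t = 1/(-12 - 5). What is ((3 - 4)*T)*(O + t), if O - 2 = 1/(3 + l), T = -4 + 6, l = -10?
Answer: -428/119 ≈ -3.5966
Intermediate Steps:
T = 2
t = -1/17 (t = 1/(-17) = -1/17 ≈ -0.058824)
O = 13/7 (O = 2 + 1/(3 - 10) = 2 + 1/(-7) = 2 - ⅐ = 13/7 ≈ 1.8571)
((3 - 4)*T)*(O + t) = ((3 - 4)*2)*(13/7 - 1/17) = -1*2*(214/119) = -2*214/119 = -428/119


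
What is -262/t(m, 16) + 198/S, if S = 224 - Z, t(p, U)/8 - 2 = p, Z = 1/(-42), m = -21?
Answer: 1864595/715084 ≈ 2.6075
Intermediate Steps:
Z = -1/42 ≈ -0.023810
t(p, U) = 16 + 8*p
S = 9409/42 (S = 224 - 1*(-1/42) = 224 + 1/42 = 9409/42 ≈ 224.02)
-262/t(m, 16) + 198/S = -262/(16 + 8*(-21)) + 198/(9409/42) = -262/(16 - 168) + 198*(42/9409) = -262/(-152) + 8316/9409 = -262*(-1/152) + 8316/9409 = 131/76 + 8316/9409 = 1864595/715084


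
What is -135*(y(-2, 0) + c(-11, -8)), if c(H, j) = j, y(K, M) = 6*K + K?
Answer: 2970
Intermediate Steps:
y(K, M) = 7*K
-135*(y(-2, 0) + c(-11, -8)) = -135*(7*(-2) - 8) = -135*(-14 - 8) = -135*(-22) = 2970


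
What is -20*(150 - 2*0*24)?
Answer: -3000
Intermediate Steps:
-20*(150 - 2*0*24) = -20*(150 + 0*24) = -20*(150 + 0) = -20*150 = -3000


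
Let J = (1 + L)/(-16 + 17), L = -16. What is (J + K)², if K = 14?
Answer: 1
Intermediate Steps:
J = -15 (J = (1 - 16)/(-16 + 17) = -15/1 = -15*1 = -15)
(J + K)² = (-15 + 14)² = (-1)² = 1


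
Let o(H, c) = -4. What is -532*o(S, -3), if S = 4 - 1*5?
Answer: 2128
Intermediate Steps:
S = -1 (S = 4 - 5 = -1)
-532*o(S, -3) = -532*(-4) = 2128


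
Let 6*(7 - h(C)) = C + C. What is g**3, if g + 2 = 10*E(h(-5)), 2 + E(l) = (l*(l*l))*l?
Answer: 95317361241448725352/531441 ≈ 1.7936e+14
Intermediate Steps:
h(C) = 7 - C/3 (h(C) = 7 - (C + C)/6 = 7 - C/3)
E(l) = -2 + l**4 (E(l) = -2 + (l*(l*l))*l = -2 + (l*l**2)*l = -2 + l**3*l = -2 + l**4)
g = 4567978/81 (g = -2 + 10*(-2 + (7 - 1/3*(-5))**4) = -2 + 10*(-2 + (7 + 5/3)**4) = -2 + 10*(-2 + (26/3)**4) = -2 + 10*(-2 + 456976/81) = -2 + 10*(456814/81) = -2 + 4568140/81 = 4567978/81 ≈ 56395.)
g**3 = (4567978/81)**3 = 95317361241448725352/531441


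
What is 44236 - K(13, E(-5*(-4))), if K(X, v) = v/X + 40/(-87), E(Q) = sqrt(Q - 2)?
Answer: 3848572/87 - 3*sqrt(2)/13 ≈ 44236.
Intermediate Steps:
E(Q) = sqrt(-2 + Q)
K(X, v) = -40/87 + v/X (K(X, v) = v/X + 40*(-1/87) = v/X - 40/87 = -40/87 + v/X)
44236 - K(13, E(-5*(-4))) = 44236 - (-40/87 + sqrt(-2 - 5*(-4))/13) = 44236 - (-40/87 + sqrt(-2 + 20)*(1/13)) = 44236 - (-40/87 + sqrt(18)*(1/13)) = 44236 - (-40/87 + (3*sqrt(2))*(1/13)) = 44236 - (-40/87 + 3*sqrt(2)/13) = 44236 + (40/87 - 3*sqrt(2)/13) = 3848572/87 - 3*sqrt(2)/13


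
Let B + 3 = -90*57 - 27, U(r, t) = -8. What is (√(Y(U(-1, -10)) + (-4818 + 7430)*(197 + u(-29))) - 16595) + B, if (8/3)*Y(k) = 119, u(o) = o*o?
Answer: -21755 + 3*√4820090/4 ≈ -20108.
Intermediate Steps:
u(o) = o²
B = -5160 (B = -3 + (-90*57 - 27) = -3 + (-5130 - 27) = -3 - 5157 = -5160)
Y(k) = 357/8 (Y(k) = (3/8)*119 = 357/8)
(√(Y(U(-1, -10)) + (-4818 + 7430)*(197 + u(-29))) - 16595) + B = (√(357/8 + (-4818 + 7430)*(197 + (-29)²)) - 16595) - 5160 = (√(357/8 + 2612*(197 + 841)) - 16595) - 5160 = (√(357/8 + 2612*1038) - 16595) - 5160 = (√(357/8 + 2711256) - 16595) - 5160 = (√(21690405/8) - 16595) - 5160 = (3*√4820090/4 - 16595) - 5160 = (-16595 + 3*√4820090/4) - 5160 = -21755 + 3*√4820090/4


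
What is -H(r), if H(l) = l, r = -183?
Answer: 183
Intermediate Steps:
-H(r) = -1*(-183) = 183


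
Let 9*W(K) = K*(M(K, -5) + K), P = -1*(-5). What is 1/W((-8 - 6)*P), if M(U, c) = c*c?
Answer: 1/350 ≈ 0.0028571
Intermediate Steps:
M(U, c) = c²
P = 5
W(K) = K*(25 + K)/9 (W(K) = (K*((-5)² + K))/9 = (K*(25 + K))/9 = K*(25 + K)/9)
1/W((-8 - 6)*P) = 1/(((-8 - 6)*5)*(25 + (-8 - 6)*5)/9) = 1/((-14*5)*(25 - 14*5)/9) = 1/((⅑)*(-70)*(25 - 70)) = 1/((⅑)*(-70)*(-45)) = 1/350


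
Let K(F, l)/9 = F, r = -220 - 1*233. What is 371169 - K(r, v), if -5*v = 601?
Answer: 375246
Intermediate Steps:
r = -453 (r = -220 - 233 = -453)
v = -601/5 (v = -⅕*601 = -601/5 ≈ -120.20)
K(F, l) = 9*F
371169 - K(r, v) = 371169 - 9*(-453) = 371169 - 1*(-4077) = 371169 + 4077 = 375246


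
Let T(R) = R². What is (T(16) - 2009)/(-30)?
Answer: 1753/30 ≈ 58.433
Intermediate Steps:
(T(16) - 2009)/(-30) = (16² - 2009)/(-30) = -(256 - 2009)/30 = -1/30*(-1753) = 1753/30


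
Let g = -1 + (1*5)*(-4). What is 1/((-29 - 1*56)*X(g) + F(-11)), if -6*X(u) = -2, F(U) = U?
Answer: -3/118 ≈ -0.025424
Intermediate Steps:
g = -21 (g = -1 + 5*(-4) = -1 - 20 = -21)
X(u) = ⅓ (X(u) = -⅙*(-2) = ⅓)
1/((-29 - 1*56)*X(g) + F(-11)) = 1/((-29 - 1*56)*(⅓) - 11) = 1/((-29 - 56)*(⅓) - 11) = 1/(-85*⅓ - 11) = 1/(-85/3 - 11) = 1/(-118/3) = -3/118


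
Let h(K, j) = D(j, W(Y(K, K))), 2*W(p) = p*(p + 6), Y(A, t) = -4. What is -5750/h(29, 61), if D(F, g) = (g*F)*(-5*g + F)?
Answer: 2875/9882 ≈ 0.29093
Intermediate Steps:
W(p) = p*(6 + p)/2 (W(p) = (p*(p + 6))/2 = (p*(6 + p))/2 = p*(6 + p)/2)
D(F, g) = F*g*(F - 5*g) (D(F, g) = (F*g)*(F - 5*g) = F*g*(F - 5*g))
h(K, j) = -4*j*(20 + j) (h(K, j) = j*((½)*(-4)*(6 - 4))*(j - 5*(-4)*(6 - 4)/2) = j*((½)*(-4)*2)*(j - 5*(-4)*2/2) = j*(-4)*(j - 5*(-4)) = j*(-4)*(j + 20) = j*(-4)*(20 + j) = -4*j*(20 + j))
-5750/h(29, 61) = -5750*(-1/(244*(20 + 61))) = -5750/((-4*61*81)) = -5750/(-19764) = -5750*(-1/19764) = 2875/9882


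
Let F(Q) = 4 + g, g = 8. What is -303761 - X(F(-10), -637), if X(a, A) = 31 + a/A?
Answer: -193515492/637 ≈ -3.0379e+5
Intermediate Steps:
F(Q) = 12 (F(Q) = 4 + 8 = 12)
-303761 - X(F(-10), -637) = -303761 - (31 + 12/(-637)) = -303761 - (31 + 12*(-1/637)) = -303761 - (31 - 12/637) = -303761 - 1*19735/637 = -303761 - 19735/637 = -193515492/637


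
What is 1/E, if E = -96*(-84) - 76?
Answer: 1/7988 ≈ 0.00012519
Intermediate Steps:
E = 7988 (E = 8064 - 76 = 7988)
1/E = 1/7988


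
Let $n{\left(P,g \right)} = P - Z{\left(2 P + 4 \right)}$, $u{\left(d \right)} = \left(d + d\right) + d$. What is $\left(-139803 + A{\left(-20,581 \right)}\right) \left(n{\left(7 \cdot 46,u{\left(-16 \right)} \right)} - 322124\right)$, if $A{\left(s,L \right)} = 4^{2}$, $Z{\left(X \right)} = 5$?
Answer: $44984435109$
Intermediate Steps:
$u{\left(d \right)} = 3 d$ ($u{\left(d \right)} = 2 d + d = 3 d$)
$n{\left(P,g \right)} = -5 + P$ ($n{\left(P,g \right)} = P - 5 = -5 + P$)
$A{\left(s,L \right)} = 16$
$\left(-139803 + A{\left(-20,581 \right)}\right) \left(n{\left(7 \cdot 46,u{\left(-16 \right)} \right)} - 322124\right) = \left(-139803 + 16\right) \left(\left(-5 + 7 \cdot 46\right) - 322124\right) = - 139787 \left(\left(-5 + 322\right) - 322124\right) = - 139787 \left(317 - 322124\right) = \left(-139787\right) \left(-321807\right) = 44984435109$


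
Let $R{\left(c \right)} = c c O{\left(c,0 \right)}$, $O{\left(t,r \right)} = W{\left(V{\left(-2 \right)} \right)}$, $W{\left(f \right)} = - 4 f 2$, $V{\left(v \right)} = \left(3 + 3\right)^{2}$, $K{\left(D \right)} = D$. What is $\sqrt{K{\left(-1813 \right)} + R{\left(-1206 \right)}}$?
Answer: $i \sqrt{418879381} \approx 20467.0 i$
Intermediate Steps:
$V{\left(v \right)} = 36$ ($V{\left(v \right)} = 6^{2} = 36$)
$W{\left(f \right)} = - 8 f$
$O{\left(t,r \right)} = -288$ ($O{\left(t,r \right)} = \left(-8\right) 36 = -288$)
$R{\left(c \right)} = - 288 c^{2}$ ($R{\left(c \right)} = c c \left(-288\right) = c^{2} \left(-288\right) = - 288 c^{2}$)
$\sqrt{K{\left(-1813 \right)} + R{\left(-1206 \right)}} = \sqrt{-1813 - 288 \left(-1206\right)^{2}} = \sqrt{-1813 - 418877568} = \sqrt{-418879381} = i \sqrt{418879381}$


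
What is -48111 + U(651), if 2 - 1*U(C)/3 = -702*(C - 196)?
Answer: 910125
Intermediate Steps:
U(C) = -412770 + 2106*C (U(C) = 6 - (-2106)*(C - 196) = 6 - (-2106)*(-196 + C) = 6 - 3*(137592 - 702*C) = 6 + (-412776 + 2106*C) = -412770 + 2106*C)
-48111 + U(651) = -48111 + (-412770 + 2106*651) = -48111 + (-412770 + 1371006) = -48111 + 958236 = 910125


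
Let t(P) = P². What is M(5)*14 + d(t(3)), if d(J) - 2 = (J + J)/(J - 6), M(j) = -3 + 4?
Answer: 22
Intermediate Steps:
M(j) = 1
d(J) = 2 + 2*J/(-6 + J) (d(J) = 2 + (J + J)/(J - 6) = 2 + (2*J)/(-6 + J) = 2 + 2*J/(-6 + J))
M(5)*14 + d(t(3)) = 1*14 + 4*(-3 + 3²)/(-6 + 3²) = 14 + 4*(-3 + 9)/(-6 + 9) = 14 + 4*6/3 = 14 + 4*(⅓)*6 = 14 + 8 = 22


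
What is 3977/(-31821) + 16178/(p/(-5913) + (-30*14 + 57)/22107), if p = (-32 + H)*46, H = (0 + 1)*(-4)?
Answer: 2492365300278931/40616292579 ≈ 61364.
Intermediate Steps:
H = -4 (H = 1*(-4) = -4)
p = -1656 (p = (-32 - 4)*46 = -36*46 = -1656)
3977/(-31821) + 16178/(p/(-5913) + (-30*14 + 57)/22107) = 3977/(-31821) + 16178/(-1656/(-5913) + (-30*14 + 57)/22107) = 3977*(-1/31821) + 16178/(-1656*(-1/5913) + (-420 + 57)*(1/22107)) = -3977/31821 + 16178/(184/657 - 363*1/22107) = -3977/31821 + 16178/(184/657 - 121/7369) = -3977/31821 + 16178/(1276399/4841433) = -3977/31821 + 16178*(4841433/1276399) = -3977/31821 + 78324703074/1276399 = 2492365300278931/40616292579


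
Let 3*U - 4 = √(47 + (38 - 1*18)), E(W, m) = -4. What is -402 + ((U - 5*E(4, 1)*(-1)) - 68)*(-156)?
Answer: 13118 - 52*√67 ≈ 12692.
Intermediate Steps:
U = 4/3 + √67/3 (U = 4/3 + √(47 + (38 - 1*18))/3 = 4/3 + √(47 + (38 - 18))/3 = 4/3 + √(47 + 20)/3 = 4/3 + √67/3 ≈ 4.0618)
-402 + ((U - 5*E(4, 1)*(-1)) - 68)*(-156) = -402 + (((4/3 + √67/3) - 5*(-4)*(-1)) - 68)*(-156) = -402 + (((4/3 + √67/3) + 20*(-1)) - 68)*(-156) = -402 + (((4/3 + √67/3) - 20) - 68)*(-156) = -402 + ((-56/3 + √67/3) - 68)*(-156) = -402 + (-260/3 + √67/3)*(-156) = -402 + (13520 - 52*√67) = 13118 - 52*√67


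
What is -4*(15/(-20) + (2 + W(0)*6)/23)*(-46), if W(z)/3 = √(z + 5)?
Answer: -122 + 144*√5 ≈ 199.99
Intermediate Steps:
W(z) = 3*√(5 + z) (W(z) = 3*√(z + 5) = 3*√(5 + z))
-4*(15/(-20) + (2 + W(0)*6)/23)*(-46) = -4*(15/(-20) + (2 + (3*√(5 + 0))*6)/23)*(-46) = -4*(15*(-1/20) + (2 + (3*√5)*6)*(1/23))*(-46) = -4*(-¾ + (2 + 18*√5)*(1/23))*(-46) = -4*(-¾ + (2/23 + 18*√5/23))*(-46) = -4*(-61/92 + 18*√5/23)*(-46) = (61/23 - 72*√5/23)*(-46) = -122 + 144*√5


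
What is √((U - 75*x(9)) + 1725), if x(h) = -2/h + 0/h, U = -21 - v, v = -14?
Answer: 2*√3903/3 ≈ 41.649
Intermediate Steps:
U = -7 (U = -21 - 1*(-14) = -21 + 14 = -7)
x(h) = -2/h (x(h) = -2/h + 0 = -2/h)
√((U - 75*x(9)) + 1725) = √((-7 - (-150)/9) + 1725) = √((-7 - 75*(-2/9)) + 1725) = √((-7 + 50/3) + 1725) = √(29/3 + 1725) = √(5204/3) = 2*√3903/3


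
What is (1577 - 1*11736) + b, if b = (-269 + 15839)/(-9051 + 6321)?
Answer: -924988/91 ≈ -10165.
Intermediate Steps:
b = -519/91 (b = 15570/(-2730) = 15570*(-1/2730) = -519/91 ≈ -5.7033)
(1577 - 1*11736) + b = (1577 - 1*11736) - 519/91 = (1577 - 11736) - 519/91 = -10159 - 519/91 = -924988/91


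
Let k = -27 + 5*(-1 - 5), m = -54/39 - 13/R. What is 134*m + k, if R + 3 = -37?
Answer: -51737/260 ≈ -198.99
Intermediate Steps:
R = -40 (R = -3 - 37 = -40)
m = -551/520 (m = -54/39 - 13/(-40) = -54*1/39 - 13*(-1/40) = -18/13 + 13/40 = -551/520 ≈ -1.0596)
k = -57 (k = -27 + 5*(-6) = -27 - 30 = -57)
134*m + k = 134*(-551/520) - 57 = -36917/260 - 57 = -51737/260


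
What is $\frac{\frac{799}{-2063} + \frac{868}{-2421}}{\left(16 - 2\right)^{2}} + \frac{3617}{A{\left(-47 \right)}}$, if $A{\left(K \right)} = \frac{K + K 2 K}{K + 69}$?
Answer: $\frac{25960271899073}{1426295922156} \approx 18.201$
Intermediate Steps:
$A{\left(K \right)} = \frac{K + 2 K^{2}}{69 + K}$ ($A{\left(K \right)} = \frac{K + 2 K K}{69 + K} = \frac{K + 2 K^{2}}{69 + K}$)
$\frac{\frac{799}{-2063} + \frac{868}{-2421}}{\left(16 - 2\right)^{2}} + \frac{3617}{A{\left(-47 \right)}} = \frac{\frac{799}{-2063} + \frac{868}{-2421}}{\left(16 - 2\right)^{2}} + \frac{3617}{\left(-47\right) \frac{1}{69 - 47} \left(1 + 2 \left(-47\right)\right)} = \frac{799 \left(- \frac{1}{2063}\right) + 868 \left(- \frac{1}{2421}\right)}{14^{2}} + \frac{3617}{\left(-47\right) \frac{1}{22} \left(1 - 94\right)} = \frac{- \frac{799}{2063} - \frac{868}{2421}}{196} + \frac{3617}{\left(-47\right) \frac{1}{22} \left(-93\right)} = \left(- \frac{3725063}{4994523}\right) \frac{1}{196} + \frac{3617}{\frac{4371}{22}} = - \frac{3725063}{978926508} + 3617 \cdot \frac{22}{4371} = - \frac{3725063}{978926508} + \frac{79574}{4371} = \frac{25960271899073}{1426295922156}$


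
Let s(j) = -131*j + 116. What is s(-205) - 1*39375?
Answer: -12404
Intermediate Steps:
s(j) = 116 - 131*j
s(-205) - 1*39375 = (116 - 131*(-205)) - 1*39375 = (116 + 26855) - 39375 = 26971 - 39375 = -12404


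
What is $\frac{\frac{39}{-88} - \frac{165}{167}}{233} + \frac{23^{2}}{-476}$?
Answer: $- \frac{455349145}{407475992} \approx -1.1175$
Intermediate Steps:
$\frac{\frac{39}{-88} - \frac{165}{167}}{233} + \frac{23^{2}}{-476} = \left(39 \left(- \frac{1}{88}\right) - \frac{165}{167}\right) \frac{1}{233} + 529 \left(- \frac{1}{476}\right) = \left(- \frac{39}{88} - \frac{165}{167}\right) \frac{1}{233} - \frac{529}{476} = \left(- \frac{21033}{14696}\right) \frac{1}{233} - \frac{529}{476} = - \frac{21033}{3424168} - \frac{529}{476} = - \frac{455349145}{407475992}$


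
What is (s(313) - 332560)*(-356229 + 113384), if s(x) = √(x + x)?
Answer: 80760533200 - 242845*√626 ≈ 8.0755e+10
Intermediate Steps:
s(x) = √2*√x (s(x) = √(2*x) = √2*√x)
(s(313) - 332560)*(-356229 + 113384) = (√2*√313 - 332560)*(-356229 + 113384) = (√626 - 332560)*(-242845) = (-332560 + √626)*(-242845) = 80760533200 - 242845*√626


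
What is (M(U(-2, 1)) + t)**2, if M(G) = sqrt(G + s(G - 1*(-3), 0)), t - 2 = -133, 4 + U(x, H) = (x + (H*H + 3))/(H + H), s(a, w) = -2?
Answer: (131 - I*sqrt(5))**2 ≈ 17156.0 - 585.85*I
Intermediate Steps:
U(x, H) = -4 + (3 + x + H**2)/(2*H) (U(x, H) = -4 + (x + (H*H + 3))/(H + H) = -4 + (x + (H**2 + 3))/((2*H)) = -4 + (x + (3 + H**2))*(1/(2*H)) = -4 + (3 + x + H**2)*(1/(2*H)) = -4 + (3 + x + H**2)/(2*H))
t = -131 (t = 2 - 133 = -131)
M(G) = sqrt(-2 + G) (M(G) = sqrt(G - 2) = sqrt(-2 + G))
(M(U(-2, 1)) + t)**2 = (sqrt(-2 + (1/2)*(3 - 2 + 1*(-8 + 1))/1) - 131)**2 = (sqrt(-2 + (1/2)*1*(3 - 2 + 1*(-7))) - 131)**2 = (sqrt(-2 + (1/2)*1*(3 - 2 - 7)) - 131)**2 = (sqrt(-2 + (1/2)*1*(-6)) - 131)**2 = (sqrt(-2 - 3) - 131)**2 = (sqrt(-5) - 131)**2 = (I*sqrt(5) - 131)**2 = (-131 + I*sqrt(5))**2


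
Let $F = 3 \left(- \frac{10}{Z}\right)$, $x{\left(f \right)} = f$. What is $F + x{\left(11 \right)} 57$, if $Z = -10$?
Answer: $630$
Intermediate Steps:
$F = 3$ ($F = 3 \left(- \frac{10}{-10}\right) = 3 \left(\left(-10\right) \left(- \frac{1}{10}\right)\right) = 3 \cdot 1 = 3$)
$F + x{\left(11 \right)} 57 = 3 + 11 \cdot 57 = 3 + 627 = 630$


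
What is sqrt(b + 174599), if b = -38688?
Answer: sqrt(135911) ≈ 368.66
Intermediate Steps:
sqrt(b + 174599) = sqrt(-38688 + 174599) = sqrt(135911)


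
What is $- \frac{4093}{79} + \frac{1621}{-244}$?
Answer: $- \frac{1126751}{19276} \approx -58.454$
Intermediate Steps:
$- \frac{4093}{79} + \frac{1621}{-244} = \left(-4093\right) \frac{1}{79} + 1621 \left(- \frac{1}{244}\right) = - \frac{4093}{79} - \frac{1621}{244} = - \frac{1126751}{19276}$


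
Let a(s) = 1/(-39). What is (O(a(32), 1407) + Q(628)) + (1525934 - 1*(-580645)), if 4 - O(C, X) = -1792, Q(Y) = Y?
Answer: 2109003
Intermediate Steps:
a(s) = -1/39
O(C, X) = 1796 (O(C, X) = 4 - 1*(-1792) = 4 + 1792 = 1796)
(O(a(32), 1407) + Q(628)) + (1525934 - 1*(-580645)) = (1796 + 628) + (1525934 - 1*(-580645)) = 2424 + (1525934 + 580645) = 2424 + 2106579 = 2109003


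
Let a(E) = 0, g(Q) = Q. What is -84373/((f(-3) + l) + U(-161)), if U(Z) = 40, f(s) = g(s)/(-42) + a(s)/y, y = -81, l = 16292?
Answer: -1181222/228649 ≈ -5.1661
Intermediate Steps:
f(s) = -s/42 (f(s) = s/(-42) + 0/(-81) = s*(-1/42) + 0*(-1/81) = -s/42 + 0 = -s/42)
-84373/((f(-3) + l) + U(-161)) = -84373/((-1/42*(-3) + 16292) + 40) = -84373/((1/14 + 16292) + 40) = -84373/(228089/14 + 40) = -84373/228649/14 = -84373*14/228649 = -1181222/228649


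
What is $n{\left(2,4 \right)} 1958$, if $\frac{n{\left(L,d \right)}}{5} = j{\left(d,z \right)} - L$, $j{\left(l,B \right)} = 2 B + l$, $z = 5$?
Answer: $117480$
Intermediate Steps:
$j{\left(l,B \right)} = l + 2 B$
$n{\left(L,d \right)} = 50 - 5 L + 5 d$ ($n{\left(L,d \right)} = 5 \left(\left(d + 2 \cdot 5\right) - L\right) = 5 \left(\left(d + 10\right) - L\right) = 5 \left(\left(10 + d\right) - L\right) = 5 \left(10 + d - L\right) = 50 - 5 L + 5 d$)
$n{\left(2,4 \right)} 1958 = \left(50 - 10 + 5 \cdot 4\right) 1958 = \left(50 - 10 + 20\right) 1958 = 60 \cdot 1958 = 117480$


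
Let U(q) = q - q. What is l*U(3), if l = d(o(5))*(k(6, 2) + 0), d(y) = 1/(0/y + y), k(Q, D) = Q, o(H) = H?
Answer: 0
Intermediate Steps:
d(y) = 1/y (d(y) = 1/(0 + y) = 1/y)
U(q) = 0
l = 6/5 (l = (6 + 0)/5 = (1/5)*6 = 6/5 ≈ 1.2000)
l*U(3) = (6/5)*0 = 0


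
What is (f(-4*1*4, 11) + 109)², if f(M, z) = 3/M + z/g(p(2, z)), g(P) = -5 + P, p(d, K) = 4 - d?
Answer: 25472209/2304 ≈ 11056.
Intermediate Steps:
f(M, z) = 3/M - z/3 (f(M, z) = 3/M + z/(-5 + (4 - 1*2)) = 3/M + z/(-5 + (4 - 2)) = 3/M + z/(-5 + 2) = 3/M + z/(-3) = 3/M + z*(-⅓) = 3/M - z/3)
(f(-4*1*4, 11) + 109)² = ((3/((-4*1*4)) - ⅓*11) + 109)² = ((3/((-4*4)) - 11/3) + 109)² = ((3/(-16) - 11/3) + 109)² = ((3*(-1/16) - 11/3) + 109)² = ((-3/16 - 11/3) + 109)² = (-185/48 + 109)² = (5047/48)² = 25472209/2304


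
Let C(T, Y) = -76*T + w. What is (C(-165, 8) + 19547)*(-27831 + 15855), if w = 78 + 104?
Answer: -386453544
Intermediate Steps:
w = 182
C(T, Y) = 182 - 76*T (C(T, Y) = -76*T + 182 = 182 - 76*T)
(C(-165, 8) + 19547)*(-27831 + 15855) = ((182 - 76*(-165)) + 19547)*(-27831 + 15855) = ((182 + 12540) + 19547)*(-11976) = (12722 + 19547)*(-11976) = 32269*(-11976) = -386453544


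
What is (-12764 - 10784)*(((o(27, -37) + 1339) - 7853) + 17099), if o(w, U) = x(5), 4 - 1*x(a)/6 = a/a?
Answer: -249679444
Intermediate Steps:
x(a) = 18 (x(a) = 24 - 6*a/a = 24 - 6*1 = 24 - 6 = 18)
o(w, U) = 18
(-12764 - 10784)*(((o(27, -37) + 1339) - 7853) + 17099) = (-12764 - 10784)*(((18 + 1339) - 7853) + 17099) = -23548*((1357 - 7853) + 17099) = -23548*(-6496 + 17099) = -23548*10603 = -249679444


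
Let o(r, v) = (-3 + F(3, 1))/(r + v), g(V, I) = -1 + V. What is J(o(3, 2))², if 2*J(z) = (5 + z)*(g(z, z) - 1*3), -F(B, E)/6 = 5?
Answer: 44944/625 ≈ 71.910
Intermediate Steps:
F(B, E) = -30 (F(B, E) = -6*5 = -30)
o(r, v) = -33/(r + v) (o(r, v) = (-3 - 30)/(r + v) = -33/(r + v))
J(z) = (-4 + z)*(5 + z)/2 (J(z) = ((5 + z)*((-1 + z) - 1*3))/2 = ((5 + z)*((-1 + z) - 3))/2 = ((5 + z)*(-4 + z))/2 = ((-4 + z)*(5 + z))/2 = (-4 + z)*(5 + z)/2)
J(o(3, 2))² = (-10 + (-33/(3 + 2))/2 + (-33/(3 + 2))²/2)² = (-10 + (-33/5)/2 + (-33/5)²/2)² = (-10 + (-33*⅕)/2 + (-33*⅕)²/2)² = (-10 + (½)*(-33/5) + (-33/5)²/2)² = (-10 - 33/10 + (½)*(1089/25))² = (-10 - 33/10 + 1089/50)² = (212/25)² = 44944/625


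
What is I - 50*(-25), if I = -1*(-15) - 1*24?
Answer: 1241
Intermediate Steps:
I = -9 (I = 15 - 24 = -9)
I - 50*(-25) = -9 - 50*(-25) = -9 + 1250 = 1241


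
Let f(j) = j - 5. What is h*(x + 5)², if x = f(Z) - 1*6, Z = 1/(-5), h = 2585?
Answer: 496837/5 ≈ 99367.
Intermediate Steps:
Z = -⅕ ≈ -0.20000
f(j) = -5 + j
x = -56/5 (x = (-5 - ⅕) - 1*6 = -26/5 - 6 = -56/5 ≈ -11.200)
h*(x + 5)² = 2585*(-56/5 + 5)² = 2585*(-31/5)² = 2585*(961/25) = 496837/5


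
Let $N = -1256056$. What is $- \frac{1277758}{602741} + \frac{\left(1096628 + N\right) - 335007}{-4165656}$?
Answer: $- \frac{5024684032913}{2510811663096} \approx -2.0012$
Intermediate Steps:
$- \frac{1277758}{602741} + \frac{\left(1096628 + N\right) - 335007}{-4165656} = - \frac{1277758}{602741} + \frac{\left(1096628 - 1256056\right) - 335007}{-4165656} = \left(-1277758\right) \frac{1}{602741} + \left(-159428 - 335007\right) \left(- \frac{1}{4165656}\right) = - \frac{1277758}{602741} - - \frac{494435}{4165656} = - \frac{1277758}{602741} + \frac{494435}{4165656} = - \frac{5024684032913}{2510811663096}$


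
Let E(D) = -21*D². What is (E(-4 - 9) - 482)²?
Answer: 16248961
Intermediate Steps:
(E(-4 - 9) - 482)² = (-21*(-4 - 9)² - 482)² = (-21*(-13)² - 482)² = (-21*169 - 482)² = (-3549 - 482)² = (-4031)² = 16248961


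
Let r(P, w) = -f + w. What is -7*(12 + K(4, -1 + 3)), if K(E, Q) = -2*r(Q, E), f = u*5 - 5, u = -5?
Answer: 392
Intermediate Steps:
f = -30 (f = -5*5 - 5 = -25 - 5 = -30)
r(P, w) = 30 + w (r(P, w) = -1*(-30) + w = 30 + w)
K(E, Q) = -60 - 2*E (K(E, Q) = -2*(30 + E) = -60 - 2*E)
-7*(12 + K(4, -1 + 3)) = -7*(12 + (-60 - 2*4)) = -7*(12 + (-60 - 8)) = -7*(12 - 68) = -7*(-56) = 392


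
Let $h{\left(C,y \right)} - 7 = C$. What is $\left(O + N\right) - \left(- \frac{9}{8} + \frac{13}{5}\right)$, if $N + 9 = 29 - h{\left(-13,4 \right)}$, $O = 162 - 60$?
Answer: $\frac{5061}{40} \approx 126.53$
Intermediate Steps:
$h{\left(C,y \right)} = 7 + C$
$O = 102$ ($O = 162 - 60 = 102$)
$N = 26$ ($N = -9 + \left(29 - \left(7 - 13\right)\right) = -9 + \left(29 - -6\right) = -9 + \left(29 + 6\right) = -9 + 35 = 26$)
$\left(O + N\right) - \left(- \frac{9}{8} + \frac{13}{5}\right) = \left(102 + 26\right) - \left(- \frac{9}{8} + \frac{13}{5}\right) = 128 - \frac{59}{40} = \frac{5061}{40}$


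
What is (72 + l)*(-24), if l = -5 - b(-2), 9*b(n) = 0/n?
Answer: -1608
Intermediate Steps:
b(n) = 0 (b(n) = (0/n)/9 = (1/9)*0 = 0)
l = -5 (l = -5 - 1*0 = -5 + 0 = -5)
(72 + l)*(-24) = (72 - 5)*(-24) = 67*(-24) = -1608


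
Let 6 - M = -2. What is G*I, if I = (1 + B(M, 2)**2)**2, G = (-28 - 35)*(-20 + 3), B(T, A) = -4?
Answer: 309519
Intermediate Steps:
M = 8 (M = 6 - 1*(-2) = 6 + 2 = 8)
G = 1071 (G = -63*(-17) = 1071)
I = 289 (I = (1 + (-4)**2)**2 = (1 + 16)**2 = 17**2 = 289)
G*I = 1071*289 = 309519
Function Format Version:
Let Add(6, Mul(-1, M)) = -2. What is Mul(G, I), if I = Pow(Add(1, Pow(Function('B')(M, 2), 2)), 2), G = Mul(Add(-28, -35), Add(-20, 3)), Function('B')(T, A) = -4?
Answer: 309519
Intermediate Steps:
M = 8 (M = Add(6, Mul(-1, -2)) = Add(6, 2) = 8)
G = 1071 (G = Mul(-63, -17) = 1071)
I = 289 (I = Pow(Add(1, Pow(-4, 2)), 2) = Pow(Add(1, 16), 2) = Pow(17, 2) = 289)
Mul(G, I) = Mul(1071, 289) = 309519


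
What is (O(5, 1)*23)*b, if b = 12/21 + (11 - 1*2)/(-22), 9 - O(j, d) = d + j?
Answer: 1725/154 ≈ 11.201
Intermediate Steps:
O(j, d) = 9 - d - j (O(j, d) = 9 - (d + j) = 9 + (-d - j) = 9 - d - j)
b = 25/154 (b = 12*(1/21) + (11 - 2)*(-1/22) = 4/7 + 9*(-1/22) = 4/7 - 9/22 = 25/154 ≈ 0.16234)
(O(5, 1)*23)*b = ((9 - 1*1 - 1*5)*23)*(25/154) = ((9 - 1 - 5)*23)*(25/154) = (3*23)*(25/154) = 69*(25/154) = 1725/154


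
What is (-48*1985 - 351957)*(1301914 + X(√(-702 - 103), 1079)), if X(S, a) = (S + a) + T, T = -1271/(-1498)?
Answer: -124707870798435/214 - 447237*I*√805 ≈ -5.8275e+11 - 1.2689e+7*I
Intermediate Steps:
T = 1271/1498 (T = -1271*(-1/1498) = 1271/1498 ≈ 0.84846)
X(S, a) = 1271/1498 + S + a (X(S, a) = (S + a) + 1271/1498 = 1271/1498 + S + a)
(-48*1985 - 351957)*(1301914 + X(√(-702 - 103), 1079)) = (-48*1985 - 351957)*(1301914 + (1271/1498 + √(-702 - 103) + 1079)) = (-95280 - 351957)*(1301914 + (1271/1498 + √(-805) + 1079)) = -447237*(1301914 + (1271/1498 + I*√805 + 1079)) = -447237*(1301914 + (1617613/1498 + I*√805)) = -447237*(1951884785/1498 + I*√805) = -124707870798435/214 - 447237*I*√805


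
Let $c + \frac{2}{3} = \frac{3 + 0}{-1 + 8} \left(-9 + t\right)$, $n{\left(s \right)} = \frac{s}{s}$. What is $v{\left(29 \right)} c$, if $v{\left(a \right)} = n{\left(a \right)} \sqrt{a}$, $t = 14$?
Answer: $\frac{31 \sqrt{29}}{21} \approx 7.9495$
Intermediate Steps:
$n{\left(s \right)} = 1$
$v{\left(a \right)} = \sqrt{a}$ ($v{\left(a \right)} = 1 \sqrt{a} = \sqrt{a}$)
$c = \frac{31}{21}$ ($c = - \frac{2}{3} + \frac{3 + 0}{-1 + 8} \left(-9 + 14\right) = - \frac{2}{3} + \frac{3}{7} \cdot 5 = - \frac{2}{3} + \frac{15}{7} = \frac{31}{21} \approx 1.4762$)
$v{\left(29 \right)} c = \sqrt{29} \cdot \frac{31}{21} = \frac{31 \sqrt{29}}{21}$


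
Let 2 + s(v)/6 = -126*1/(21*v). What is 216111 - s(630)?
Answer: 7564307/35 ≈ 2.1612e+5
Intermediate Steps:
s(v) = -12 - 36/v (s(v) = -12 + 6*(-126*1/(21*v)) = -12 + 6*(-6/v) = -12 - 36/v)
216111 - s(630) = 216111 - (-12 - 36/630) = 216111 - (-12 - 36*1/630) = 216111 - (-12 - 2/35) = 216111 - 1*(-422/35) = 216111 + 422/35 = 7564307/35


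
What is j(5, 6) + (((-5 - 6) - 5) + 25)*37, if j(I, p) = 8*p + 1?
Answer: 382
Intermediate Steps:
j(I, p) = 1 + 8*p
j(5, 6) + (((-5 - 6) - 5) + 25)*37 = (1 + 8*6) + (((-5 - 6) - 5) + 25)*37 = (1 + 48) + ((-11 - 5) + 25)*37 = 49 + (-16 + 25)*37 = 49 + 9*37 = 49 + 333 = 382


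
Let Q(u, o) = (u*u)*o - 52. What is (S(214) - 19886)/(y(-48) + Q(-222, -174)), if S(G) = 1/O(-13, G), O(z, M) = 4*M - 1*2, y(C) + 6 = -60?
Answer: 16982643/7323506036 ≈ 0.0023189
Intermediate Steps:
y(C) = -66 (y(C) = -6 - 60 = -66)
O(z, M) = -2 + 4*M (O(z, M) = 4*M - 2 = -2 + 4*M)
Q(u, o) = -52 + o*u² (Q(u, o) = u²*o - 52 = o*u² - 52 = -52 + o*u²)
S(G) = 1/(-2 + 4*G)
(S(214) - 19886)/(y(-48) + Q(-222, -174)) = (1/(2*(-1 + 2*214)) - 19886)/(-66 + (-52 - 174*(-222)²)) = (1/(2*(-1 + 428)) - 19886)/(-66 + (-52 - 174*49284)) = ((½)/427 - 19886)/(-66 + (-52 - 8575416)) = ((½)*(1/427) - 19886)/(-66 - 8575468) = (1/854 - 19886)/(-8575534) = -16982643/854*(-1/8575534) = 16982643/7323506036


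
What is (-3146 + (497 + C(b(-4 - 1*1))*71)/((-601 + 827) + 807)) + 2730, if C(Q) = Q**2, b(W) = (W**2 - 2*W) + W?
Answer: -365331/1033 ≈ -353.66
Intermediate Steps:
b(W) = W**2 - W
(-3146 + (497 + C(b(-4 - 1*1))*71)/((-601 + 827) + 807)) + 2730 = (-3146 + (497 + ((-4 - 1*1)*(-1 + (-4 - 1*1)))**2*71)/((-601 + 827) + 807)) + 2730 = (-3146 + (497 + ((-4 - 1)*(-1 + (-4 - 1)))**2*71)/(226 + 807)) + 2730 = (-3146 + (497 + (-5*(-1 - 5))**2*71)/1033) + 2730 = (-3146 + (497 + (-5*(-6))**2*71)*(1/1033)) + 2730 = (-3146 + (497 + 30**2*71)*(1/1033)) + 2730 = (-3146 + (497 + 900*71)*(1/1033)) + 2730 = (-3146 + (497 + 63900)*(1/1033)) + 2730 = (-3146 + 64397*(1/1033)) + 2730 = (-3146 + 64397/1033) + 2730 = -3185421/1033 + 2730 = -365331/1033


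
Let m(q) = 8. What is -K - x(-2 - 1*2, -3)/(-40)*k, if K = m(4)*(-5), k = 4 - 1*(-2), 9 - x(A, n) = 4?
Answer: 163/4 ≈ 40.750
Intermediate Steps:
x(A, n) = 5 (x(A, n) = 9 - 1*4 = 9 - 4 = 5)
k = 6 (k = 4 + 2 = 6)
K = -40 (K = 8*(-5) = -40)
-K - x(-2 - 1*2, -3)/(-40)*k = -1*(-40) - 5/(-40)*6 = 40 - 5*(-1/40)*6 = 40 - (-1)*6/8 = 40 - 1*(-¾) = 40 + ¾ = 163/4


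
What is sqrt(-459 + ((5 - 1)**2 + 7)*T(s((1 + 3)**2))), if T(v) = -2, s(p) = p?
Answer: I*sqrt(505) ≈ 22.472*I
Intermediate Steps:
sqrt(-459 + ((5 - 1)**2 + 7)*T(s((1 + 3)**2))) = sqrt(-459 + ((5 - 1)**2 + 7)*(-2)) = sqrt(-459 + (4**2 + 7)*(-2)) = sqrt(-459 + (16 + 7)*(-2)) = sqrt(-459 + 23*(-2)) = sqrt(-459 - 46) = sqrt(-505) = I*sqrt(505)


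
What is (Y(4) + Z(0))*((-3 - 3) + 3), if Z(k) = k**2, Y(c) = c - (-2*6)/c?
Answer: -21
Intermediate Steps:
Y(c) = c + 12/c (Y(c) = c - (-12)/c = c + 12/c)
(Y(4) + Z(0))*((-3 - 3) + 3) = ((4 + 12/4) + 0**2)*((-3 - 3) + 3) = ((4 + 12*(1/4)) + 0)*(-6 + 3) = ((4 + 3) + 0)*(-3) = (7 + 0)*(-3) = 7*(-3) = -21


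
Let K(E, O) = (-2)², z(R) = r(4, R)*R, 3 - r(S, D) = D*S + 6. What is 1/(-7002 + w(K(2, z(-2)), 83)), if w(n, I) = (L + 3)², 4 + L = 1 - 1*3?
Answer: -1/6993 ≈ -0.00014300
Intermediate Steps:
L = -6 (L = -4 + (1 - 1*3) = -4 + (1 - 3) = -4 - 2 = -6)
r(S, D) = -3 - D*S (r(S, D) = 3 - (D*S + 6) = 3 - (6 + D*S) = 3 + (-6 - D*S) = -3 - D*S)
z(R) = R*(-3 - 4*R) (z(R) = (-3 - 1*R*4)*R = (-3 - 4*R)*R = R*(-3 - 4*R))
K(E, O) = 4
w(n, I) = 9 (w(n, I) = (-6 + 3)² = (-3)² = 9)
1/(-7002 + w(K(2, z(-2)), 83)) = 1/(-7002 + 9) = 1/(-6993) = -1/6993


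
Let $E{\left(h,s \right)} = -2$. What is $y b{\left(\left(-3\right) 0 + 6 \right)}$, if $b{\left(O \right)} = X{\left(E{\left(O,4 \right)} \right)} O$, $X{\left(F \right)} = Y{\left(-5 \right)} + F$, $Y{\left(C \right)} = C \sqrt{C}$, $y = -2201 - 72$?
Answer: $27276 + 68190 i \sqrt{5} \approx 27276.0 + 1.5248 \cdot 10^{5} i$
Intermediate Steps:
$y = -2273$ ($y = -2201 - 72 = -2273$)
$Y{\left(C \right)} = C^{\frac{3}{2}}$
$X{\left(F \right)} = F - 5 i \sqrt{5}$ ($X{\left(F \right)} = \left(-5\right)^{\frac{3}{2}} + F = - 5 i \sqrt{5} + F = F - 5 i \sqrt{5}$)
$b{\left(O \right)} = O \left(-2 - 5 i \sqrt{5}\right)$ ($b{\left(O \right)} = \left(-2 - 5 i \sqrt{5}\right) O = O \left(-2 - 5 i \sqrt{5}\right)$)
$y b{\left(\left(-3\right) 0 + 6 \right)} = - 2273 \left(- \left(\left(-3\right) 0 + 6\right) \left(2 + 5 i \sqrt{5}\right)\right) = - 2273 \left(- \left(0 + 6\right) \left(2 + 5 i \sqrt{5}\right)\right) = - 2273 \left(\left(-1\right) 6 \left(2 + 5 i \sqrt{5}\right)\right) = - 2273 \left(-12 - 30 i \sqrt{5}\right) = 27276 + 68190 i \sqrt{5}$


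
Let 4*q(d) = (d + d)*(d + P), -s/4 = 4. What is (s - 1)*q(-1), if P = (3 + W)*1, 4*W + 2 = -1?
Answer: 85/8 ≈ 10.625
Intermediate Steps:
s = -16 (s = -4*4 = -16)
W = -¾ (W = -½ + (¼)*(-1) = -½ - ¼ = -¾ ≈ -0.75000)
P = 9/4 (P = (3 - ¾)*1 = (9/4)*1 = 9/4 ≈ 2.2500)
q(d) = d*(9/4 + d)/2 (q(d) = ((d + d)*(d + 9/4))/4 = ((2*d)*(9/4 + d))/4 = (2*d*(9/4 + d))/4 = d*(9/4 + d)/2)
(s - 1)*q(-1) = (-16 - 1)*((⅛)*(-1)*(9 + 4*(-1))) = -17*(-1)*(9 - 4)/8 = -17*(-1)*5/8 = -17*(-5/8) = 85/8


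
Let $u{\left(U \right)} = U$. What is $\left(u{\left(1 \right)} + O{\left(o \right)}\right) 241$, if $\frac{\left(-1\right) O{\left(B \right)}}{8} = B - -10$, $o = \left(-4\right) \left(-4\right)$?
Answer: $-49887$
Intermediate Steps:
$o = 16$
$O{\left(B \right)} = -80 - 8 B$ ($O{\left(B \right)} = - 8 \left(B - -10\right) = - 8 \left(B + 10\right) = - 8 \left(10 + B\right) = -80 - 8 B$)
$\left(u{\left(1 \right)} + O{\left(o \right)}\right) 241 = \left(1 - 208\right) 241 = \left(-207\right) 241 = -49887$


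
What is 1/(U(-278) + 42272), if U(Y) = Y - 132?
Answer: 1/41862 ≈ 2.3888e-5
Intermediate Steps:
U(Y) = -132 + Y
1/(U(-278) + 42272) = 1/((-132 - 278) + 42272) = 1/(-410 + 42272) = 1/41862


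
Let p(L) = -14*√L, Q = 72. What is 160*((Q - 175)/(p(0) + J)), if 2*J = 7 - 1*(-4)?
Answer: -32960/11 ≈ -2996.4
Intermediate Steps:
J = 11/2 (J = (7 - 1*(-4))/2 = (7 + 4)/2 = (½)*11 = 11/2 ≈ 5.5000)
160*((Q - 175)/(p(0) + J)) = 160*((72 - 175)/(-14*√0 + 11/2)) = 160*(-103/(-14*0 + 11/2)) = 160*(-103/(0 + 11/2)) = 160*(-103/11/2) = 160*(-103*2/11) = 160*(-206/11) = -32960/11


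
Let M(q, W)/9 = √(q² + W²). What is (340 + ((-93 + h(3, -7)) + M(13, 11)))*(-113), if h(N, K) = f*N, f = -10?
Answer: -24521 - 1017*√290 ≈ -41840.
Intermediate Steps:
h(N, K) = -10*N
M(q, W) = 9*√(W² + q²) (M(q, W) = 9*√(q² + W²) = 9*√(W² + q²))
(340 + ((-93 + h(3, -7)) + M(13, 11)))*(-113) = (340 + ((-93 - 10*3) + 9*√(11² + 13²)))*(-113) = (340 + ((-93 - 30) + 9*√(121 + 169)))*(-113) = (340 + (-123 + 9*√290))*(-113) = (217 + 9*√290)*(-113) = -24521 - 1017*√290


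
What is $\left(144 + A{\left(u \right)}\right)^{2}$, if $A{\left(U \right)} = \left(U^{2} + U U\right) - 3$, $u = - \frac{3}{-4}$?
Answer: $\frac{1292769}{64} \approx 20200.0$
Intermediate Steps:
$u = \frac{3}{4}$ ($u = \left(-3\right) \left(- \frac{1}{4}\right) = \frac{3}{4} \approx 0.75$)
$A{\left(U \right)} = -3 + 2 U^{2}$ ($A{\left(U \right)} = \left(U^{2} + U^{2}\right) - 3 = 2 U^{2} - 3 = -3 + 2 U^{2}$)
$\left(144 + A{\left(u \right)}\right)^{2} = \left(144 - \left(3 - 2 \left(\frac{3}{4}\right)^{2}\right)\right)^{2} = \left(144 + \left(-3 + 2 \cdot \frac{9}{16}\right)\right)^{2} = \left(144 + \left(-3 + \frac{9}{8}\right)\right)^{2} = \left(144 - \frac{15}{8}\right)^{2} = \left(\frac{1137}{8}\right)^{2} = \frac{1292769}{64}$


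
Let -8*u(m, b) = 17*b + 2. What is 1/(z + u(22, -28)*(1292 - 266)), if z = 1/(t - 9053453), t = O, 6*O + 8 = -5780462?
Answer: 15025297/913395317277 ≈ 1.6450e-5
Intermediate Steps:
O = -2890235/3 (O = -4/3 + (⅙)*(-5780462) = -4/3 - 2890231/3 = -2890235/3 ≈ -9.6341e+5)
u(m, b) = -¼ - 17*b/8 (u(m, b) = -(17*b + 2)/8 = -(2 + 17*b)/8 = -¼ - 17*b/8)
t = -2890235/3 ≈ -9.6341e+5
z = -3/30050594 (z = 1/(-2890235/3 - 9053453) = 1/(-30050594/3) = -3/30050594 ≈ -9.9832e-8)
1/(z + u(22, -28)*(1292 - 266)) = 1/(-3/30050594 + (-¼ - 17/8*(-28))*(1292 - 266)) = 1/(-3/30050594 + (-¼ + 119/2)*1026) = 1/(-3/30050594 + (237/4)*1026) = 1/(-3/30050594 + 121581/2) = 1/(913395317277/15025297) = 15025297/913395317277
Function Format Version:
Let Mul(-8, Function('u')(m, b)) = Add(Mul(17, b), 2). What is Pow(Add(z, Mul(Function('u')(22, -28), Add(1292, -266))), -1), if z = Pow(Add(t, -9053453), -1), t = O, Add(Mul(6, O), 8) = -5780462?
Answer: Rational(15025297, 913395317277) ≈ 1.6450e-5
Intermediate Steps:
O = Rational(-2890235, 3) (O = Add(Rational(-4, 3), Mul(Rational(1, 6), -5780462)) = Add(Rational(-4, 3), Rational(-2890231, 3)) = Rational(-2890235, 3) ≈ -9.6341e+5)
Function('u')(m, b) = Add(Rational(-1, 4), Mul(Rational(-17, 8), b)) (Function('u')(m, b) = Mul(Rational(-1, 8), Add(Mul(17, b), 2)) = Mul(Rational(-1, 8), Add(2, Mul(17, b))) = Add(Rational(-1, 4), Mul(Rational(-17, 8), b)))
t = Rational(-2890235, 3) ≈ -9.6341e+5
z = Rational(-3, 30050594) (z = Pow(Add(Rational(-2890235, 3), -9053453), -1) = Pow(Rational(-30050594, 3), -1) = Rational(-3, 30050594) ≈ -9.9832e-8)
Pow(Add(z, Mul(Function('u')(22, -28), Add(1292, -266))), -1) = Pow(Add(Rational(-3, 30050594), Mul(Add(Rational(-1, 4), Mul(Rational(-17, 8), -28)), Add(1292, -266))), -1) = Pow(Add(Rational(-3, 30050594), Mul(Add(Rational(-1, 4), Rational(119, 2)), 1026)), -1) = Pow(Add(Rational(-3, 30050594), Mul(Rational(237, 4), 1026)), -1) = Pow(Add(Rational(-3, 30050594), Rational(121581, 2)), -1) = Pow(Rational(913395317277, 15025297), -1) = Rational(15025297, 913395317277)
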